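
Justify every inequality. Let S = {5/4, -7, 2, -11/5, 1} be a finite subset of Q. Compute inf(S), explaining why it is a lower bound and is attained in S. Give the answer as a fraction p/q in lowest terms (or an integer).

S is finite, so inf(S) = min(S).
Sorted increasing:
-7, -11/5, 1, 5/4, 2
The extremum is -7.
For every x in S, x >= -7. And -7 is in S, so it is attained.
Therefore inf(S) = -7.

-7


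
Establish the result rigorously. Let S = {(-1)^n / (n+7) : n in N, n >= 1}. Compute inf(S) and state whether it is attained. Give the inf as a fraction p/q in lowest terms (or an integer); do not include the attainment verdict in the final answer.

Analysis:
- Values: -1/8, 1/9, -1/10, 1/11, -1/12, ...
- Positive terms (even n): 1/(2+7), 1/(4+7), ... decreasing -> max = 1/9 (n=2).
- Negative terms (odd n): -1/(1+7), -1/(3+7), ... increasing -> min = -1/8 (n=1).
- So sup = 1/9 (attained at n=2); inf = -1/8 (attained at n=1).
Conclusion: inf(S) = -1/8, attained in S.

-1/8


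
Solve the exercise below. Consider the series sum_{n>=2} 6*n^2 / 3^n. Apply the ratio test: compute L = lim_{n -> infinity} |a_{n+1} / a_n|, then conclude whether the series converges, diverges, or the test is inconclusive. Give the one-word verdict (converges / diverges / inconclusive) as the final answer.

Let a_n denote the general term. Form the ratio a_{n+1}/a_n and simplify:
a_{n+1}/a_n = (n + 1)^2/(3*n^2)
Take the limit as n -> infinity: L = 1/3.
Since L = 1/3 < 1, the ratio test implies the series converges.

converges


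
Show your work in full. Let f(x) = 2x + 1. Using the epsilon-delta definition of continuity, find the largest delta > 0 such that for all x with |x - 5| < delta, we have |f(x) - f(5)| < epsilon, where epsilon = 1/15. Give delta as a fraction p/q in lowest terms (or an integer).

We compute f(5) = 2*(5) + 1 = 11.
|f(x) - f(5)| = |2x + 1 - (11)| = |2(x - 5)| = 2|x - 5|.
We need 2|x - 5| < 1/15, i.e. |x - 5| < 1/15 / 2 = 1/30.
So any delta <= 1/30 works. Conversely, if delta > 1/30, then x = 5 + 1/30 satisfies |x - 5| = 1/30 < delta but |f(x) - f(5)| = 2 * 1/30 = 1/15, which is not < 1/15; so no larger delta works.
Hence the largest such delta is 1/30.

1/30


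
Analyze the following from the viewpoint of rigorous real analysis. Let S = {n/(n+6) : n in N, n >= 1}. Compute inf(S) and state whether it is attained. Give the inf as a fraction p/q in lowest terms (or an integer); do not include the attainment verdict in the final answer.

Analysis:
- Values: 1/7, 1/4, 1/3, 2/5, ... strictly increasing.
- Minimum is 1/7 (n=1); inf = 1/7 (attained).
- n/(n+6) = 1 - 6/(n+6) -> 1 from below as n -> infinity, and never equals 1.
- So sup = 1 (not attained).
Conclusion: inf(S) = 1/7, attained in S.

1/7


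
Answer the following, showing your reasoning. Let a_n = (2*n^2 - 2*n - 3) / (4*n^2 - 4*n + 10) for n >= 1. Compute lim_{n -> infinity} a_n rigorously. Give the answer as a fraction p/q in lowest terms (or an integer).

Divide numerator and denominator by n^2, the highest power:
numerator / n^2 = 2 - 2/n - 3/n^2
denominator / n^2 = 4 - 4/n + 10/n^2
As n -> infinity, all terms of the form c/n^k (k >= 1) tend to 0.
So numerator / n^2 -> 2 and denominator / n^2 -> 4.
Therefore lim a_n = 1/2.

1/2


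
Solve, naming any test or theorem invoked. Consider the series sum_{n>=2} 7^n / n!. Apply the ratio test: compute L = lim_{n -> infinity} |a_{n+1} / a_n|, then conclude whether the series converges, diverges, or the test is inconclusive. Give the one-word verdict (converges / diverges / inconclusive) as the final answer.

Let a_n denote the general term. Form the ratio a_{n+1}/a_n and simplify:
a_{n+1}/a_n = 7/(n + 1)
Take the limit as n -> infinity: L = 0.
Since L = 0 < 1, the ratio test implies the series converges.

converges


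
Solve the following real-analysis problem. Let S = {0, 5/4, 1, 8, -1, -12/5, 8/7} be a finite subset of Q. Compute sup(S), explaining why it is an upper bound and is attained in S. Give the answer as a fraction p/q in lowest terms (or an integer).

S is finite, so sup(S) = max(S).
Sorted decreasing:
8, 5/4, 8/7, 1, 0, -1, -12/5
The extremum is 8.
For every x in S, x <= 8. And 8 is in S, so it is attained.
Therefore sup(S) = 8.

8


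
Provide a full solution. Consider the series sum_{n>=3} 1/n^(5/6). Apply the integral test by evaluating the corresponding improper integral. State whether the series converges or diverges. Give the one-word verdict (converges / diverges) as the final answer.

Let f(x) = x^(-5/6). Then f is positive, continuous, and decreasing on [3, infinity), so the integral test applies.
Compute the improper integral int_{3}^infinity f(x) dx:
  antiderivative F(x) = 6*x^(1/6).
  As x -> infinity, F(x) -> infinity (since p = 5/6 < 1).
  So the integral diverges. By the integral test, the series diverges.

diverges


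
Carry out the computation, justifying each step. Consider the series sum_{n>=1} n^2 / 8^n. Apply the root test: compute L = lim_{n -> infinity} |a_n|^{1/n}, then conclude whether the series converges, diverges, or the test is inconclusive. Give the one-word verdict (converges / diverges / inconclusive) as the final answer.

Let a_n denote the general term. Form |a_n|^(1/n) and simplify:
|a_n|^(1/n) = n^(2/n)/8
Take the limit as n -> infinity: L = 1/8.
Since L = 1/8 < 1, the root test implies convergence.

converges


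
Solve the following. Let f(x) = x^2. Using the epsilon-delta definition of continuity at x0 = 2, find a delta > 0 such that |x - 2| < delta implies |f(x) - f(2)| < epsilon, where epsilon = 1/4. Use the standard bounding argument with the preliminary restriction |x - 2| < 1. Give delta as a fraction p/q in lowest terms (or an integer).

Factor: |x^2 - (2)^2| = |x - 2| * |x + 2|.
Impose |x - 2| < 1 first. Then |x + 2| = |(x - 2) + 2*(2)| <= |x - 2| + 2*|2| < 1 + 4 = 5.
So |x^2 - (2)^2| < delta * 5.
We need delta * 5 <= 1/4, i.e. delta <= 1/4/5 = 1/20.
Since 1/20 < 1, this is tighter than 1; take delta = 1/20.
So delta = 1/20 works.

1/20


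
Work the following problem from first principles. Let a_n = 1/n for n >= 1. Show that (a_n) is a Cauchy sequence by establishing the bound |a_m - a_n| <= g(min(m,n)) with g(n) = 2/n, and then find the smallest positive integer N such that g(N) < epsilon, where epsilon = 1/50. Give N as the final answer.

For any m, n >= 1, by the triangle inequality:
|a_m - a_n| = |1/m - 1/n| <= 1/m + 1/n <= 2/min(m,n).
So g(n) = 2/n bounds the Cauchy difference. Since g(n) -> 0, (a_n) is Cauchy.
Now solve g(N) < 1/50: 2/N < 1/50 <=> N > 2 / (1/50) = 100.
The smallest integer strictly greater than 100 is N = 101.
Check: g(101) = 2/101 = 2/101 < 1/50; g(100) = 1/50 >= 1/50. So N = 101.

101


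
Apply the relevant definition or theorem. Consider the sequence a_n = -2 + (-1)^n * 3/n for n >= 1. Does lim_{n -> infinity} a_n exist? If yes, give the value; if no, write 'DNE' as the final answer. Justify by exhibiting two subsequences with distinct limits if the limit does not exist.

Examine the behaviour of a_n along subsequences.
Even-n subsequence a_{2k} = -2 + 3/(2k) -> -2. Odd-n subsequence a_{2k+1} = -2 - 3/(2k+1) -> -2. Both tend to -2, which suggests the limit is -2; verify directly.
|a_n - (-2)| = |(-1)^n * 3/n| = 3/n for every n >= 1.
Given epsilon > 0, choose a positive integer N > 3/epsilon. Then for all n >= N, |a_n - (-2)| = 3/n <= 3/N < epsilon.
So by the definition of the limit, lim a_n exists and equals -2.

-2


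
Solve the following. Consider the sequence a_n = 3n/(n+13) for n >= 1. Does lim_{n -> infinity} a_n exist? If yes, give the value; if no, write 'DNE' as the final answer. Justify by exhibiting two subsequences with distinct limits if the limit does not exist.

Examine the behaviour of a_n along subsequences.
Even-n subsequence a_{2k} = 3(2k)/(2k+13) -> 3. Odd-n subsequence a_{2k+1} = 3(2k+1)/(2k+14) -> 3. Both tend to 3, which suggests the limit is 3; verify directly.
|a_n - 3| = |3n - 3(n+13)| / (n+13) = 39/(n+13) < 39/n for every n >= 1.
Given epsilon > 0, choose a positive integer N > 39/epsilon. Then for all n >= N, |a_n - 3| < 39/n <= 39/N < epsilon.
So by the definition of the limit, lim a_n exists and equals 3.

3


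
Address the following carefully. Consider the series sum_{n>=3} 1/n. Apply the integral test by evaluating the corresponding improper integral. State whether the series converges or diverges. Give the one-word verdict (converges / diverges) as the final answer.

Let f(x) = 1/x. Then f is positive, continuous, and decreasing on [3, infinity), so the integral test applies.
Compute the improper integral int_{3}^infinity f(x) dx:
  antiderivative F(x) = log(x).
  As x -> infinity, log(x) -> infinity.
  So int = infinity - log(3) = infinity. By the integral test, the series diverges.

diverges


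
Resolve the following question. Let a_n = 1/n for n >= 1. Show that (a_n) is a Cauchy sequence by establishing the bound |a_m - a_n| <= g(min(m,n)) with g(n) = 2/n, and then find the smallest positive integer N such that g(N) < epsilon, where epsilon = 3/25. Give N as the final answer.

For any m, n >= 1, by the triangle inequality:
|a_m - a_n| = |1/m - 1/n| <= 1/m + 1/n <= 2/min(m,n).
So g(n) = 2/n bounds the Cauchy difference. Since g(n) -> 0, (a_n) is Cauchy.
Now solve g(N) < 3/25: 2/N < 3/25 <=> N > 2 / (3/25) = 50/3.
The smallest integer strictly greater than 50/3 is N = 17.
Check: g(17) = 2/17 = 2/17 < 3/25; g(16) = 1/8 >= 3/25. So N = 17.

17


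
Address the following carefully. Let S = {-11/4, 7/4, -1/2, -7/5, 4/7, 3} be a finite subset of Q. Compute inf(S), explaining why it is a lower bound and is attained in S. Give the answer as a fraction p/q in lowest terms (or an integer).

S is finite, so inf(S) = min(S).
Sorted increasing:
-11/4, -7/5, -1/2, 4/7, 7/4, 3
The extremum is -11/4.
For every x in S, x >= -11/4. And -11/4 is in S, so it is attained.
Therefore inf(S) = -11/4.

-11/4


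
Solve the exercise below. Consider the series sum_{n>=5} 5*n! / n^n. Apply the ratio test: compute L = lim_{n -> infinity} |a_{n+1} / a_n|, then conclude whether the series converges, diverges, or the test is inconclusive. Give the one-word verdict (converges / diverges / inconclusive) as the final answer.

Let a_n denote the general term. Form the ratio a_{n+1}/a_n and simplify:
a_{n+1}/a_n = (n/(n + 1))^n
Take the limit as n -> infinity: L = exp(-1).
Since L = exp(-1) < 1, the ratio test implies the series converges.

converges


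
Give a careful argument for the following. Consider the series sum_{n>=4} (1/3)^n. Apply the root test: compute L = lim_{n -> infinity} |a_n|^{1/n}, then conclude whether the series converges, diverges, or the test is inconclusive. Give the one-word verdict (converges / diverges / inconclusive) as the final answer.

Let a_n denote the general term. Form |a_n|^(1/n) and simplify:
|a_n|^(1/n) = 1/3
Take the limit as n -> infinity: L = 1/3.
Since L = 1/3 < 1, the root test implies convergence.

converges


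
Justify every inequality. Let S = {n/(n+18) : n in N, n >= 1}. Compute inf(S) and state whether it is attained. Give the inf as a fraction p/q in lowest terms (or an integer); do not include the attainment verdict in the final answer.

Analysis:
- Values: 1/19, 1/10, 1/7, 2/11, ... strictly increasing.
- Minimum is 1/19 (n=1); inf = 1/19 (attained).
- n/(n+18) = 1 - 18/(n+18) -> 1 from below as n -> infinity, and never equals 1.
- So sup = 1 (not attained).
Conclusion: inf(S) = 1/19, attained in S.

1/19


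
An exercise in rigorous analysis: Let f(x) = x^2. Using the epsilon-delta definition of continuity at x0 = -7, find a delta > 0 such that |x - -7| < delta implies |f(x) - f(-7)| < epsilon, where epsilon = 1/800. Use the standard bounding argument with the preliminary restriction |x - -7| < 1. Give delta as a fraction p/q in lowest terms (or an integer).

Factor: |x^2 - (-7)^2| = |x - -7| * |x + -7|.
Impose |x - -7| < 1 first. Then |x + -7| = |(x - -7) + 2*(-7)| <= |x - -7| + 2*|-7| < 1 + 14 = 15.
So |x^2 - (-7)^2| < delta * 15.
We need delta * 15 <= 1/800, i.e. delta <= 1/800/15 = 1/12000.
Since 1/12000 < 1, this is tighter than 1; take delta = 1/12000.
So delta = 1/12000 works.

1/12000


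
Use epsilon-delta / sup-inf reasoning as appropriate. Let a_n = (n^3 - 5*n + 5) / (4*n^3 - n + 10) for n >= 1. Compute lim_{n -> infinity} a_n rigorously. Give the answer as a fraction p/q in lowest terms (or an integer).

Divide numerator and denominator by n^3, the highest power:
numerator / n^3 = 1 - 5/n^2 + 5/n^3
denominator / n^3 = 4 - 1/n^2 + 10/n^3
As n -> infinity, all terms of the form c/n^k (k >= 1) tend to 0.
So numerator / n^3 -> 1 and denominator / n^3 -> 4.
Therefore lim a_n = 1/4.

1/4


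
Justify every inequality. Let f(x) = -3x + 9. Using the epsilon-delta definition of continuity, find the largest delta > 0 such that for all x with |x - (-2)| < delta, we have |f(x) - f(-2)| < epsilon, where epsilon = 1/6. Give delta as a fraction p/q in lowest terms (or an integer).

We compute f(-2) = -3*(-2) + 9 = 15.
|f(x) - f(-2)| = |-3x + 9 - (15)| = |-3(x - (-2))| = 3|x - (-2)|.
We need 3|x - (-2)| < 1/6, i.e. |x - (-2)| < 1/6 / 3 = 1/18.
So any delta <= 1/18 works. Conversely, if delta > 1/18, then x = -2 + 1/18 satisfies |x - (-2)| = 1/18 < delta but |f(x) - f(-2)| = 3 * 1/18 = 1/6, which is not < 1/6; so no larger delta works.
Hence the largest such delta is 1/18.

1/18


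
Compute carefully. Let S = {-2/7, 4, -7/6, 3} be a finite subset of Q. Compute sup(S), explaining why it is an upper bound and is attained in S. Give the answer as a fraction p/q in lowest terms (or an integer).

S is finite, so sup(S) = max(S).
Sorted decreasing:
4, 3, -2/7, -7/6
The extremum is 4.
For every x in S, x <= 4. And 4 is in S, so it is attained.
Therefore sup(S) = 4.

4


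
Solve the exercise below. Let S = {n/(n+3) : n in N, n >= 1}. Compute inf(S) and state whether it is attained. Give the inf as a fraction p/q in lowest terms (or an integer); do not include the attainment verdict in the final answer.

Analysis:
- Values: 1/4, 2/5, 1/2, 4/7, ... strictly increasing.
- Minimum is 1/4 (n=1); inf = 1/4 (attained).
- n/(n+3) = 1 - 3/(n+3) -> 1 from below as n -> infinity, and never equals 1.
- So sup = 1 (not attained).
Conclusion: inf(S) = 1/4, attained in S.

1/4


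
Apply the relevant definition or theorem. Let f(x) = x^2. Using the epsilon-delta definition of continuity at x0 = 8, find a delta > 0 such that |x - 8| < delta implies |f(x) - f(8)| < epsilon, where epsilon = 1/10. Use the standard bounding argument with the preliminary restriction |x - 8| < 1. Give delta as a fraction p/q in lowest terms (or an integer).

Factor: |x^2 - (8)^2| = |x - 8| * |x + 8|.
Impose |x - 8| < 1 first. Then |x + 8| = |(x - 8) + 2*(8)| <= |x - 8| + 2*|8| < 1 + 16 = 17.
So |x^2 - (8)^2| < delta * 17.
We need delta * 17 <= 1/10, i.e. delta <= 1/10/17 = 1/170.
Since 1/170 < 1, this is tighter than 1; take delta = 1/170.
So delta = 1/170 works.

1/170


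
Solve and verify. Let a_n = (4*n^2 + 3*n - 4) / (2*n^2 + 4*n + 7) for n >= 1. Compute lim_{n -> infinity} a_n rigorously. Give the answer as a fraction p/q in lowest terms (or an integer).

Divide numerator and denominator by n^2, the highest power:
numerator / n^2 = 4 + 3/n - 4/n^2
denominator / n^2 = 2 + 4/n + 7/n^2
As n -> infinity, all terms of the form c/n^k (k >= 1) tend to 0.
So numerator / n^2 -> 4 and denominator / n^2 -> 2.
Therefore lim a_n = 2.

2


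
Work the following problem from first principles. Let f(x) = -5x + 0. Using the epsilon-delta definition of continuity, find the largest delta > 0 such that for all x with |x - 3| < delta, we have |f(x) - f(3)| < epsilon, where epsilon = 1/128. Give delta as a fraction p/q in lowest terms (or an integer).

We compute f(3) = -5*(3) + 0 = -15.
|f(x) - f(3)| = |-5x + 0 - (-15)| = |-5(x - 3)| = 5|x - 3|.
We need 5|x - 3| < 1/128, i.e. |x - 3| < 1/128 / 5 = 1/640.
So any delta <= 1/640 works. Conversely, if delta > 1/640, then x = 3 + 1/640 satisfies |x - 3| = 1/640 < delta but |f(x) - f(3)| = 5 * 1/640 = 1/128, which is not < 1/128; so no larger delta works.
Hence the largest such delta is 1/640.

1/640


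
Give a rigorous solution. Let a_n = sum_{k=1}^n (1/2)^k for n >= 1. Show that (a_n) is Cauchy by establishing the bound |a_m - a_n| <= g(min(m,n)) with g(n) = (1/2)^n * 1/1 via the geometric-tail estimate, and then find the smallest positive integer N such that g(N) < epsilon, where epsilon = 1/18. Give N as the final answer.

For m > n >= 1: |a_m - a_n| = sum_{k=n+1}^m (1/2)^k < sum_{k=n+1}^infinity (1/2)^k = (1/2)^(n+1) / (1 - 1/2) = (1/2)^n * (1/2) * (2/1) = (1/2)^n * 1/1.
So g(n) = (1/2)^n / 1. Since g(n) -> 0, (a_n) is Cauchy.
Now solve g(N) < 1/18: (1/2)^N / 1 < 1/18 <=> 2^N > 1 / (1 * 1/18) = 18.
Check powers of 2: 2^4 = 16 <= 18, 2^5 = 32 > 18.
So the smallest such N is 5. Check: g(5) = 1/(1 * 32) = 1/32 < 1/18.

5


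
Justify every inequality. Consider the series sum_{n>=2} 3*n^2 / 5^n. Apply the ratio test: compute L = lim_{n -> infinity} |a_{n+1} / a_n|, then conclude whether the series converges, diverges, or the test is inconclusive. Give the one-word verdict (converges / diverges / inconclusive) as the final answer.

Let a_n denote the general term. Form the ratio a_{n+1}/a_n and simplify:
a_{n+1}/a_n = (n + 1)^2/(5*n^2)
Take the limit as n -> infinity: L = 1/5.
Since L = 1/5 < 1, the ratio test implies the series converges.

converges


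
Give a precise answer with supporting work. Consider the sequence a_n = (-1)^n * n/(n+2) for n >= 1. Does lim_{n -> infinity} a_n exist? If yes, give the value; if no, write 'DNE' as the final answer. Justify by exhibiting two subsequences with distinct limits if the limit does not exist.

Examine the behaviour of a_n along subsequences.
a_{2k} = 2k/(2k+2) -> 1. a_{2k+1} = -(2k+1)/(2k+3) -> -1.
Since these two subsequential limits are 1 and -1, distinct, the full sequence cannot converge (a convergent sequence has all subsequences tending to the same limit). So lim a_n does not exist.

DNE


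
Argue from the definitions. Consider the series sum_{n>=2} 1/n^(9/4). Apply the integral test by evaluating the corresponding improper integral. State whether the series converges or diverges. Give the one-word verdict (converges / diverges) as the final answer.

Let f(x) = x^(-9/4). Then f is positive, continuous, and decreasing on [2, infinity), so the integral test applies.
Compute the improper integral int_{2}^infinity f(x) dx:
  antiderivative F(x) = -4/(5*x^(5/4)).
  As x -> infinity, F(x) -> 0 (since p = 9/4 > 1).
  So int = F(infinity) - F(2) = 0 - (-2^(3/4)/5) = 2^(3/4)/5.
  Finite, so by the integral test, the series converges.

converges


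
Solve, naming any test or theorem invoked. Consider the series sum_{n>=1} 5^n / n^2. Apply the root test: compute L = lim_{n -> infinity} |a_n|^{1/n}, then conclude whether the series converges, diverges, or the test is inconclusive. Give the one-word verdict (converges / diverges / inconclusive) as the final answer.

Let a_n denote the general term. Form |a_n|^(1/n) and simplify:
|a_n|^(1/n) = 5/n^(2/n)
Take the limit as n -> infinity: L = 5.
Since L = 5 > 1, the root test implies divergence.

diverges


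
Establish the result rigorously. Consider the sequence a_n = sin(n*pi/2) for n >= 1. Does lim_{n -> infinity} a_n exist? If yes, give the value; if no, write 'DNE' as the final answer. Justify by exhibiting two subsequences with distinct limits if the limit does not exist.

Examine the behaviour of a_n along subsequences.
a_{4k+1} = sin(pi/2 + 2k*pi) = 1 -> 1. a_{4k+3} = sin(3pi/2 + 2k*pi) = -1 -> -1.
Since these two subsequential limits are 1 and -1, distinct, the full sequence cannot converge (a convergent sequence has all subsequences tending to the same limit). So lim a_n does not exist.

DNE


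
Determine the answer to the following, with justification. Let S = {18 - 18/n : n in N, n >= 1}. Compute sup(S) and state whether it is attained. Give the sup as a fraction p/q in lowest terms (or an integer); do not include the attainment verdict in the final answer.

Analysis:
- Values: 0, 9, 12, 27/2, ... strictly increasing.
- Minimum is 0 (n=1); inf = 0 (attained).
- 18 - 18/n -> 18 from below; sup = 18, not attained.
Conclusion: sup(S) = 18, not attained in S.

18


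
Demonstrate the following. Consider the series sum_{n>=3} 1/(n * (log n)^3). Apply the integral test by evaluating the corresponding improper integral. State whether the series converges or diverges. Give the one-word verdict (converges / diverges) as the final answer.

Let f(x) = 1/(x*log(x)^3). Then f is positive, continuous, and decreasing on [3, infinity), so the integral test applies.
Compute the improper integral int_{3}^infinity f(x) dx:
  antiderivative F(x) = -1/(2*log(x)^2).
  F(x) -> 0 as x -> infinity.  int = 0 - F(3) = 1/(2*log(3)^2) < infinity. By the integral test, the series converges.

converges


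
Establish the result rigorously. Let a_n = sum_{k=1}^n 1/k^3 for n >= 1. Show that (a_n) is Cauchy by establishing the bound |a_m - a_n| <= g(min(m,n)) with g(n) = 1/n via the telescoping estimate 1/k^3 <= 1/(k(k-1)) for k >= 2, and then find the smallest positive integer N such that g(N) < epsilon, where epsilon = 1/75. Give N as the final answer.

For m > n >= 1: |a_m - a_n| = sum_{k=n+1}^m 1/k^3.
Use 1/k^3 <= 1/(k(k-1)) = 1/(k-1) - 1/k for k >= 2 (which holds since k^3 >= k^2 >= k(k-1) for k >= 2):
sum_{k=n+1}^m 1/k^3 <= sum_{k=n+1}^m (1/(k-1) - 1/k) = 1/n - 1/m <= 1/n.
By symmetry the same bound holds with n,m swapped, so |a_m - a_n| <= 1/min(m,n) = g(min(m,n)). Since g(n) -> 0, (a_n) is Cauchy.
Now solve g(N) < 1/75: 1/N < 1/75 <=> N > 1/(1/75) = 75.
The smallest integer strictly greater than 75 is N = 76.
Check: g(76) = 1/76 < 1/75; g(75) = 1/75 >= 1/75. So N = 76.

76


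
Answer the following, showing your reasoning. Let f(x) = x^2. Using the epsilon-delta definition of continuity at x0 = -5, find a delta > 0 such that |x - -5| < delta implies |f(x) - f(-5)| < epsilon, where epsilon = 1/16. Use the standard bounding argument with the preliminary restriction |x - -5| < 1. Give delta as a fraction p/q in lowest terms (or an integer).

Factor: |x^2 - (-5)^2| = |x - -5| * |x + -5|.
Impose |x - -5| < 1 first. Then |x + -5| = |(x - -5) + 2*(-5)| <= |x - -5| + 2*|-5| < 1 + 10 = 11.
So |x^2 - (-5)^2| < delta * 11.
We need delta * 11 <= 1/16, i.e. delta <= 1/16/11 = 1/176.
Since 1/176 < 1, this is tighter than 1; take delta = 1/176.
So delta = 1/176 works.

1/176


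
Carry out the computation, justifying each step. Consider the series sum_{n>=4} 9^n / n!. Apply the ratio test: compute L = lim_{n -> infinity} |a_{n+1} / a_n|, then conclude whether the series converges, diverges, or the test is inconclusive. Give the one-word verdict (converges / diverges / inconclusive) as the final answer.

Let a_n denote the general term. Form the ratio a_{n+1}/a_n and simplify:
a_{n+1}/a_n = 9/(n + 1)
Take the limit as n -> infinity: L = 0.
Since L = 0 < 1, the ratio test implies the series converges.

converges


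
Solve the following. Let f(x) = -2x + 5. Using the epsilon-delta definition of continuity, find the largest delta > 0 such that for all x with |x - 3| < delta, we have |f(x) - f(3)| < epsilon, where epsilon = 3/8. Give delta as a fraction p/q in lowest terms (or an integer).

We compute f(3) = -2*(3) + 5 = -1.
|f(x) - f(3)| = |-2x + 5 - (-1)| = |-2(x - 3)| = 2|x - 3|.
We need 2|x - 3| < 3/8, i.e. |x - 3| < 3/8 / 2 = 3/16.
So any delta <= 3/16 works. Conversely, if delta > 3/16, then x = 3 + 3/16 satisfies |x - 3| = 3/16 < delta but |f(x) - f(3)| = 2 * 3/16 = 3/8, which is not < 3/8; so no larger delta works.
Hence the largest such delta is 3/16.

3/16


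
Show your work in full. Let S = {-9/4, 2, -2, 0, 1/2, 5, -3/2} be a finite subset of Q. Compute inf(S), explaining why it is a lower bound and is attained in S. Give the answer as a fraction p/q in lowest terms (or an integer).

S is finite, so inf(S) = min(S).
Sorted increasing:
-9/4, -2, -3/2, 0, 1/2, 2, 5
The extremum is -9/4.
For every x in S, x >= -9/4. And -9/4 is in S, so it is attained.
Therefore inf(S) = -9/4.

-9/4


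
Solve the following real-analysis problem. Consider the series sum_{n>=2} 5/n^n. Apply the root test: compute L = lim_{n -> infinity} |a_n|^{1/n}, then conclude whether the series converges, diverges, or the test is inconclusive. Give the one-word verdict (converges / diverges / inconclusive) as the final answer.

Let a_n denote the general term. Form |a_n|^(1/n) and simplify:
|a_n|^(1/n) = 5^(1/n)/n
Take the limit as n -> infinity: L = 0.
Since L = 0 < 1, the root test implies convergence.

converges


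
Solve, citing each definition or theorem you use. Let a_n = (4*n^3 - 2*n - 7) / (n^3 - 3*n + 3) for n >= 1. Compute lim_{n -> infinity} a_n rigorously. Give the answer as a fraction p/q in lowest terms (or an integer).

Divide numerator and denominator by n^3, the highest power:
numerator / n^3 = 4 - 2/n^2 - 7/n^3
denominator / n^3 = 1 - 3/n^2 + 3/n^3
As n -> infinity, all terms of the form c/n^k (k >= 1) tend to 0.
So numerator / n^3 -> 4 and denominator / n^3 -> 1.
Therefore lim a_n = 4.

4


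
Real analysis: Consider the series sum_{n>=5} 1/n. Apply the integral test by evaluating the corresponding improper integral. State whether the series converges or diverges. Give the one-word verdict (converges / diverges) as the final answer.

Let f(x) = 1/x. Then f is positive, continuous, and decreasing on [5, infinity), so the integral test applies.
Compute the improper integral int_{5}^infinity f(x) dx:
  antiderivative F(x) = log(x).
  As x -> infinity, log(x) -> infinity.
  So int = infinity - log(5) = infinity. By the integral test, the series diverges.

diverges


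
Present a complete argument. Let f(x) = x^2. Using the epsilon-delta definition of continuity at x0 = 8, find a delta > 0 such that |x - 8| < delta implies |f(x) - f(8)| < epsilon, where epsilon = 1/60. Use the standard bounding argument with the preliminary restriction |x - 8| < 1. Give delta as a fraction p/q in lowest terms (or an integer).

Factor: |x^2 - (8)^2| = |x - 8| * |x + 8|.
Impose |x - 8| < 1 first. Then |x + 8| = |(x - 8) + 2*(8)| <= |x - 8| + 2*|8| < 1 + 16 = 17.
So |x^2 - (8)^2| < delta * 17.
We need delta * 17 <= 1/60, i.e. delta <= 1/60/17 = 1/1020.
Since 1/1020 < 1, this is tighter than 1; take delta = 1/1020.
So delta = 1/1020 works.

1/1020


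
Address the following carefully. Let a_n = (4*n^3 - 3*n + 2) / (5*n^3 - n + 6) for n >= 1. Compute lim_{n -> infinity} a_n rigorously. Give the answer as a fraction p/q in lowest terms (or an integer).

Divide numerator and denominator by n^3, the highest power:
numerator / n^3 = 4 - 3/n^2 + 2/n^3
denominator / n^3 = 5 - 1/n^2 + 6/n^3
As n -> infinity, all terms of the form c/n^k (k >= 1) tend to 0.
So numerator / n^3 -> 4 and denominator / n^3 -> 5.
Therefore lim a_n = 4/5.

4/5


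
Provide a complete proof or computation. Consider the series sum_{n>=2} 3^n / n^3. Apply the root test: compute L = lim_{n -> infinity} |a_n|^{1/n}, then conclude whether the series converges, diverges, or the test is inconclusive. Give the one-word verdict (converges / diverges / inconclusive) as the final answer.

Let a_n denote the general term. Form |a_n|^(1/n) and simplify:
|a_n|^(1/n) = 3/n^(3/n)
Take the limit as n -> infinity: L = 3.
Since L = 3 > 1, the root test implies divergence.

diverges


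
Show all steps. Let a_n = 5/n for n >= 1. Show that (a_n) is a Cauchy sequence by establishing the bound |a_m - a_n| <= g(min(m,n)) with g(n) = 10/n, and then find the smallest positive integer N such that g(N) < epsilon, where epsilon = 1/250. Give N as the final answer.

For any m, n >= 1, by the triangle inequality:
|a_m - a_n| = |5/m - 5/n| <= 5*1/m + 5*1/n <= 10/min(m,n).
So g(n) = 10/n bounds the Cauchy difference. Since g(n) -> 0, (a_n) is Cauchy.
Now solve g(N) < 1/250: 10/N < 1/250 <=> N > 10 / (1/250) = 2500.
The smallest integer strictly greater than 2500 is N = 2501.
Check: g(2501) = 10/2501 = 10/2501 < 1/250; g(2500) = 1/250 >= 1/250. So N = 2501.

2501


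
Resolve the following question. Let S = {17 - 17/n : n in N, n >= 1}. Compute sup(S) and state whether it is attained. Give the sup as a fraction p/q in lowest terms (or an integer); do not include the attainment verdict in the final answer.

Analysis:
- Values: 0, 17/2, 34/3, 51/4, ... strictly increasing.
- Minimum is 0 (n=1); inf = 0 (attained).
- 17 - 17/n -> 17 from below; sup = 17, not attained.
Conclusion: sup(S) = 17, not attained in S.

17


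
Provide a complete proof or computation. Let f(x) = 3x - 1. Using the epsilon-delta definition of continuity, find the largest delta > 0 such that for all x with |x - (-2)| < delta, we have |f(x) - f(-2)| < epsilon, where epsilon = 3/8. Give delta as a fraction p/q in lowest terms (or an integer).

We compute f(-2) = 3*(-2) - 1 = -7.
|f(x) - f(-2)| = |3x - 1 - (-7)| = |3(x - (-2))| = 3|x - (-2)|.
We need 3|x - (-2)| < 3/8, i.e. |x - (-2)| < 3/8 / 3 = 1/8.
So any delta <= 1/8 works. Conversely, if delta > 1/8, then x = -2 + 1/8 satisfies |x - (-2)| = 1/8 < delta but |f(x) - f(-2)| = 3 * 1/8 = 3/8, which is not < 3/8; so no larger delta works.
Hence the largest such delta is 1/8.

1/8


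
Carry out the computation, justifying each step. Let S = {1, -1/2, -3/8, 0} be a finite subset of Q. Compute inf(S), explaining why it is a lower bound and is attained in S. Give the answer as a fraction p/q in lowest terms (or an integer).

S is finite, so inf(S) = min(S).
Sorted increasing:
-1/2, -3/8, 0, 1
The extremum is -1/2.
For every x in S, x >= -1/2. And -1/2 is in S, so it is attained.
Therefore inf(S) = -1/2.

-1/2


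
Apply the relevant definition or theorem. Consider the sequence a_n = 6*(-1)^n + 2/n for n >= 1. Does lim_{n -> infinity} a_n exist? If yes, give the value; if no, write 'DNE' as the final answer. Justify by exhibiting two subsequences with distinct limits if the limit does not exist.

Examine the behaviour of a_n along subsequences.
a_{2k} = 6 + 2/(2k) -> 6. a_{2k+1} = -6 + 2/(2k+1) -> -6.
Since these two subsequential limits are 6 and -6, distinct, the full sequence cannot converge (a convergent sequence has all subsequences tending to the same limit). So lim a_n does not exist.

DNE


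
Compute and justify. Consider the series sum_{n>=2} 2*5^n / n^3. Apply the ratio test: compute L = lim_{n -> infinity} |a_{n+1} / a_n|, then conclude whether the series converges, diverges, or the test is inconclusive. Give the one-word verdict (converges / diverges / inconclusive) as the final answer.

Let a_n denote the general term. Form the ratio a_{n+1}/a_n and simplify:
a_{n+1}/a_n = 5*n^3/(n + 1)^3
Take the limit as n -> infinity: L = 5.
Since L = 5 > 1 (or L = infinity), the ratio test implies the series diverges.

diverges


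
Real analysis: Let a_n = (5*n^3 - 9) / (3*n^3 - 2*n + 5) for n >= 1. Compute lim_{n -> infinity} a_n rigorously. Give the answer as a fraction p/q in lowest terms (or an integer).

Divide numerator and denominator by n^3, the highest power:
numerator / n^3 = 5 - 9/n^3
denominator / n^3 = 3 - 2/n^2 + 5/n^3
As n -> infinity, all terms of the form c/n^k (k >= 1) tend to 0.
So numerator / n^3 -> 5 and denominator / n^3 -> 3.
Therefore lim a_n = 5/3.

5/3


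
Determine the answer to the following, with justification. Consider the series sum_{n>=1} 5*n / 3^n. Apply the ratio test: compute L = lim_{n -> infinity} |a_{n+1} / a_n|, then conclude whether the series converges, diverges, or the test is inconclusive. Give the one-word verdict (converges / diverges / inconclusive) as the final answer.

Let a_n denote the general term. Form the ratio a_{n+1}/a_n and simplify:
a_{n+1}/a_n = (n + 1)/(3*n)
Take the limit as n -> infinity: L = 1/3.
Since L = 1/3 < 1, the ratio test implies the series converges.

converges


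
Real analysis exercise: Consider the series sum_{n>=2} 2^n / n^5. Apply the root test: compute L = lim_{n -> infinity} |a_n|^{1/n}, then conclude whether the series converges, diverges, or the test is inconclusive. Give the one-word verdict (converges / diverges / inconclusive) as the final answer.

Let a_n denote the general term. Form |a_n|^(1/n) and simplify:
|a_n|^(1/n) = 2/n^(5/n)
Take the limit as n -> infinity: L = 2.
Since L = 2 > 1, the root test implies divergence.

diverges


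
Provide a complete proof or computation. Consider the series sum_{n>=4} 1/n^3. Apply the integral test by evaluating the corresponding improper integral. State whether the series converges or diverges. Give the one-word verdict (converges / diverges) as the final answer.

Let f(x) = x^(-3). Then f is positive, continuous, and decreasing on [4, infinity), so the integral test applies.
Compute the improper integral int_{4}^infinity f(x) dx:
  antiderivative F(x) = -1/(2*x^2).
  As x -> infinity, F(x) -> 0 (since p = 3 > 1).
  So int = F(infinity) - F(4) = 0 - (-1/32) = 1/32.
  Finite, so by the integral test, the series converges.

converges


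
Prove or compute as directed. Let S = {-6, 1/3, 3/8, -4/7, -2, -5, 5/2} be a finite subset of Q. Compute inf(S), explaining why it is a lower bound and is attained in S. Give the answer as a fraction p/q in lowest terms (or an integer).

S is finite, so inf(S) = min(S).
Sorted increasing:
-6, -5, -2, -4/7, 1/3, 3/8, 5/2
The extremum is -6.
For every x in S, x >= -6. And -6 is in S, so it is attained.
Therefore inf(S) = -6.

-6


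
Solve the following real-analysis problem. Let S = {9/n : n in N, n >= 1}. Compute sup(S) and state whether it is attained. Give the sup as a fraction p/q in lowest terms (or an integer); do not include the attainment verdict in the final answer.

Analysis:
- Values: 9, 9/2, 3, 9/4, ... strictly decreasing.
- The maximum is 9 (n=1); sup = 9 (attained).
- The set is bounded below by 0; 9/n -> 0 so 0 is the greatest lower bound.
- 0 is not in the set, so inf = 0 is not attained.
Conclusion: sup(S) = 9, attained in S.

9


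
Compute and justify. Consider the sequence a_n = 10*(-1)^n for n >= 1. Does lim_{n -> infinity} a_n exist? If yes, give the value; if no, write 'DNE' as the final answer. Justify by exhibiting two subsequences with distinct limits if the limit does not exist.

Examine the behaviour of a_n along subsequences.
Even-n subsequence a_{2k} = 10 -> 10. Odd-n subsequence a_{2k+1} = -10 -> -10.
Since these two subsequential limits are 10 and -10, distinct, the full sequence cannot converge (a convergent sequence has all subsequences tending to the same limit). So lim a_n does not exist.

DNE


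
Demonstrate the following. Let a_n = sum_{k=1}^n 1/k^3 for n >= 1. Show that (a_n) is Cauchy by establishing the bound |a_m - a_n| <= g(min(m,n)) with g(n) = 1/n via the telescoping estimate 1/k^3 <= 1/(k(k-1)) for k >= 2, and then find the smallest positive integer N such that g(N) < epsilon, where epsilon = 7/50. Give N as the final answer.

For m > n >= 1: |a_m - a_n| = sum_{k=n+1}^m 1/k^3.
Use 1/k^3 <= 1/(k(k-1)) = 1/(k-1) - 1/k for k >= 2 (which holds since k^3 >= k^2 >= k(k-1) for k >= 2):
sum_{k=n+1}^m 1/k^3 <= sum_{k=n+1}^m (1/(k-1) - 1/k) = 1/n - 1/m <= 1/n.
By symmetry the same bound holds with n,m swapped, so |a_m - a_n| <= 1/min(m,n) = g(min(m,n)). Since g(n) -> 0, (a_n) is Cauchy.
Now solve g(N) < 7/50: 1/N < 7/50 <=> N > 1/(7/50) = 50/7.
The smallest integer strictly greater than 50/7 is N = 8.
Check: g(8) = 1/8 < 7/50; g(7) = 1/7 >= 7/50. So N = 8.

8


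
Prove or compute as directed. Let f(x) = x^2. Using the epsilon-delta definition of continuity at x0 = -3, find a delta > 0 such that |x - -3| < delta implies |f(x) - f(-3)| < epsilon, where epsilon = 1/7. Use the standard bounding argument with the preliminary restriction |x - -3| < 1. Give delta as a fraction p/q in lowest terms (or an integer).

Factor: |x^2 - (-3)^2| = |x - -3| * |x + -3|.
Impose |x - -3| < 1 first. Then |x + -3| = |(x - -3) + 2*(-3)| <= |x - -3| + 2*|-3| < 1 + 6 = 7.
So |x^2 - (-3)^2| < delta * 7.
We need delta * 7 <= 1/7, i.e. delta <= 1/7/7 = 1/49.
Since 1/49 < 1, this is tighter than 1; take delta = 1/49.
So delta = 1/49 works.

1/49


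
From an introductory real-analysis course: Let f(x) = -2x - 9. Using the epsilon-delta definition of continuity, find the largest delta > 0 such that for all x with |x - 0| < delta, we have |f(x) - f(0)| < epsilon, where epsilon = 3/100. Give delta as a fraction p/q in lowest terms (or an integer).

We compute f(0) = -2*(0) - 9 = -9.
|f(x) - f(0)| = |-2x - 9 - (-9)| = |-2(x - 0)| = 2|x - 0|.
We need 2|x - 0| < 3/100, i.e. |x - 0| < 3/100 / 2 = 3/200.
So any delta <= 3/200 works. Conversely, if delta > 3/200, then x = 0 + 3/200 satisfies |x - 0| = 3/200 < delta but |f(x) - f(0)| = 2 * 3/200 = 3/100, which is not < 3/100; so no larger delta works.
Hence the largest such delta is 3/200.

3/200


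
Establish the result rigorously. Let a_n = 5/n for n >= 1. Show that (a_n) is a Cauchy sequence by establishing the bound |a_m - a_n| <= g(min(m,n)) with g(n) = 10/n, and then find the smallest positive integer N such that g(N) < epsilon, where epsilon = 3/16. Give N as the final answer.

For any m, n >= 1, by the triangle inequality:
|a_m - a_n| = |5/m - 5/n| <= 5*1/m + 5*1/n <= 10/min(m,n).
So g(n) = 10/n bounds the Cauchy difference. Since g(n) -> 0, (a_n) is Cauchy.
Now solve g(N) < 3/16: 10/N < 3/16 <=> N > 10 / (3/16) = 160/3.
The smallest integer strictly greater than 160/3 is N = 54.
Check: g(54) = 10/54 = 5/27 < 3/16; g(53) = 10/53 >= 3/16. So N = 54.

54


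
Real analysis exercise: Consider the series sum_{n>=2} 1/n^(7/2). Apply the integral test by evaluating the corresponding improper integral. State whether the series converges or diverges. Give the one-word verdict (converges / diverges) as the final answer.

Let f(x) = x^(-7/2). Then f is positive, continuous, and decreasing on [2, infinity), so the integral test applies.
Compute the improper integral int_{2}^infinity f(x) dx:
  antiderivative F(x) = -2/(5*x^(5/2)).
  As x -> infinity, F(x) -> 0 (since p = 7/2 > 1).
  So int = F(infinity) - F(2) = 0 - (-sqrt(2)/20) = sqrt(2)/20.
  Finite, so by the integral test, the series converges.

converges


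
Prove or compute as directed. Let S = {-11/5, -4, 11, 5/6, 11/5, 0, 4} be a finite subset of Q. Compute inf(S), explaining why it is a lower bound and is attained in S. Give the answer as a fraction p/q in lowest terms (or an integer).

S is finite, so inf(S) = min(S).
Sorted increasing:
-4, -11/5, 0, 5/6, 11/5, 4, 11
The extremum is -4.
For every x in S, x >= -4. And -4 is in S, so it is attained.
Therefore inf(S) = -4.

-4


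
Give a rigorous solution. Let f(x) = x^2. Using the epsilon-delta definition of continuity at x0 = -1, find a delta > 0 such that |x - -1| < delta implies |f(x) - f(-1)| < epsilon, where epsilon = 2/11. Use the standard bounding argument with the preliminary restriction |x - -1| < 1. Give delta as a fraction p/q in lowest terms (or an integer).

Factor: |x^2 - (-1)^2| = |x - -1| * |x + -1|.
Impose |x - -1| < 1 first. Then |x + -1| = |(x - -1) + 2*(-1)| <= |x - -1| + 2*|-1| < 1 + 2 = 3.
So |x^2 - (-1)^2| < delta * 3.
We need delta * 3 <= 2/11, i.e. delta <= 2/11/3 = 2/33.
Since 2/33 < 1, this is tighter than 1; take delta = 2/33.
So delta = 2/33 works.

2/33


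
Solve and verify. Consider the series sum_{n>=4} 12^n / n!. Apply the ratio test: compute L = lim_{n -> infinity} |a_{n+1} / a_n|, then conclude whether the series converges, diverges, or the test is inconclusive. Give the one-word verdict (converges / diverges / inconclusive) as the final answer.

Let a_n denote the general term. Form the ratio a_{n+1}/a_n and simplify:
a_{n+1}/a_n = 12/(n + 1)
Take the limit as n -> infinity: L = 0.
Since L = 0 < 1, the ratio test implies the series converges.

converges


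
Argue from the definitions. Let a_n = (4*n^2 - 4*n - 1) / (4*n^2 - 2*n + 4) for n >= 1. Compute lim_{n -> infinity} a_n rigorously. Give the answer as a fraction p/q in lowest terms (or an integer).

Divide numerator and denominator by n^2, the highest power:
numerator / n^2 = 4 - 4/n - 1/n^2
denominator / n^2 = 4 - 2/n + 4/n^2
As n -> infinity, all terms of the form c/n^k (k >= 1) tend to 0.
So numerator / n^2 -> 4 and denominator / n^2 -> 4.
Therefore lim a_n = 1.

1
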